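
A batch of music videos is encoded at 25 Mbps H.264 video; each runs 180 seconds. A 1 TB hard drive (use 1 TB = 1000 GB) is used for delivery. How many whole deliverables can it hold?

Per item: 25.000 Mbps × 180 s = 4,500 Mb = 562.5 MB.
Capacity: 1 TB = 8,000,000 Mb; 1777.78 items → 1777 complete.

1777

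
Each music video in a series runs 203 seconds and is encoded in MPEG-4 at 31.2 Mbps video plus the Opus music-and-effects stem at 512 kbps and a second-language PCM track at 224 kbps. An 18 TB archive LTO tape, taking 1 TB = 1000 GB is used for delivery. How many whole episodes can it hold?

Audio total: 512 + 224 = 736 kbps = 0.736 Mbps.
Total bitrate: 31.936 Mbps.
Per item: 31.936 Mbps × 203 s = 6,483 Mb = 810.4 MB.
Capacity: 18 TB = 144,000,000 Mb; 22211.91 items → 22211 complete.

22211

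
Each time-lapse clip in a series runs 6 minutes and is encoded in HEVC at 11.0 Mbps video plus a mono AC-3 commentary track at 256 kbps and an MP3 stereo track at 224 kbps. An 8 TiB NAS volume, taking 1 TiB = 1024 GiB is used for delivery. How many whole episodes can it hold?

17026

6 min = 360 s
Audio total: 256 + 224 = 480 kbps = 0.480 Mbps.
Total bitrate: 11.480 Mbps.
Per item: 11.480 Mbps × 360 s = 4,133 Mb = 516.6 MB.
Capacity: 8 TiB = 70,368,744 Mb; 17026.89 items → 17026 complete.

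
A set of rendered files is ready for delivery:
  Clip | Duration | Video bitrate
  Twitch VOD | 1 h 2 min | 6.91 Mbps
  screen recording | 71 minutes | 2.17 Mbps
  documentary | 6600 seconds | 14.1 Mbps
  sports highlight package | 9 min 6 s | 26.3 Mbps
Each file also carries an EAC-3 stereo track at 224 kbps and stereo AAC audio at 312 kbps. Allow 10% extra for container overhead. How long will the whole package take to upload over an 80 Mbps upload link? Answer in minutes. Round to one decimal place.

Audio total: 224 + 312 = 536 kbps = 0.536 Mbps.
Twitch VOD: 7.446 Mbps × 3720 s × 1.10 = 30469.0 Mb
screen recording: 2.706 Mbps × 4260 s × 1.10 = 12680.3 Mb
documentary: 14.636 Mbps × 6600 s × 1.10 = 106257.4 Mb
sports highlight package: 26.836 Mbps × 546 s × 1.10 = 16117.7 Mb
Total: 165524.4 Mb = 20690.6 MB.
At 80 Mbps: 165524.4 / 80 = 2069 s ≈ 34.5 minutes.

34.5 minutes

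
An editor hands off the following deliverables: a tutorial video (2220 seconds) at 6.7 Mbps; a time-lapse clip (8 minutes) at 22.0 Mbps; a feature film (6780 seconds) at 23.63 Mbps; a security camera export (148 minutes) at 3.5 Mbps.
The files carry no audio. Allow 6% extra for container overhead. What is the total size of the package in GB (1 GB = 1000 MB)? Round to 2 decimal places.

tutorial video: 6.700 Mbps × 2220 s × 1.06 = 15766.4 Mb
time-lapse clip: 22.000 Mbps × 480 s × 1.06 = 11193.6 Mb
feature film: 23.630 Mbps × 6780 s × 1.06 = 169824.1 Mb
security camera export: 3.500 Mbps × 8880 s × 1.06 = 32944.8 Mb
Total: 229728.9 Mb = 28716.1 MB.
= 28.72 GB.

28.72 GB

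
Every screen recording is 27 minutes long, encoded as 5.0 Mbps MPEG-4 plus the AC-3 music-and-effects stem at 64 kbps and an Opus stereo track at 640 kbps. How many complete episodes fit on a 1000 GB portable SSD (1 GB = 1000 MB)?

27 min = 1620 s
Audio total: 64 + 640 = 704 kbps = 0.704 Mbps.
Total bitrate: 5.704 Mbps.
Per item: 5.704 Mbps × 1620 s = 9,240 Mb = 1,155 MB.
Capacity: 1000 GB = 8,000,000 Mb; 865.76 items → 865 complete.

865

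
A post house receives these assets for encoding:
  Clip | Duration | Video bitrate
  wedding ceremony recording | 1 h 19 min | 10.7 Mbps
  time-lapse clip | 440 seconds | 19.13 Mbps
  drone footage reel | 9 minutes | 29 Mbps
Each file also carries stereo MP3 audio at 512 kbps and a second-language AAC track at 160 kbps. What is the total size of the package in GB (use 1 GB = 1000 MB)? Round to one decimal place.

Audio total: 512 + 160 = 672 kbps = 0.672 Mbps.
wedding ceremony recording: 11.372 Mbps × 4740 s = 53903.3 Mb
time-lapse clip: 19.802 Mbps × 440 s = 8712.9 Mb
drone footage reel: 29.672 Mbps × 540 s = 16022.9 Mb
Total: 78639.0 Mb = 9829.9 MB.
= 9.830 GB.

9.8 GB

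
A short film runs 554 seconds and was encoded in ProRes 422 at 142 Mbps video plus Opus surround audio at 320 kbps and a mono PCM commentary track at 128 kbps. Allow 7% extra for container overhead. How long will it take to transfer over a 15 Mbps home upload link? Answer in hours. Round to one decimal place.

Audio total: 320 + 128 = 448 kbps = 0.448 Mbps.
Total bitrate: 142.448 Mbps.
File: 142.448 Mbps × 554 s = 78916.2 Mb.
With 7% container overhead: ×1.07. → 84440.3 Mb.
At 15 Mbps: 84440.3 / 15 = 5629.4 s ≈ 1.56 hours.

1.6 hours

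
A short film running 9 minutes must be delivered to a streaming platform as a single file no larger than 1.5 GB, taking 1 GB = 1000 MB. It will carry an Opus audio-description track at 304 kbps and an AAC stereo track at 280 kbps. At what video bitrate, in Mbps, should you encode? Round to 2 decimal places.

Budget: 1.5 GB = 12000.0 Mb.
9 min = 540 s
Total bitrate budget: 12000.0 Mb / 540 s = 22.222 Mbps.
Audio total: 304 + 280 = 584 kbps = 0.584 Mbps.
Video: 22.222 − 0.584 = 21.638 Mbps.

21.64 Mbps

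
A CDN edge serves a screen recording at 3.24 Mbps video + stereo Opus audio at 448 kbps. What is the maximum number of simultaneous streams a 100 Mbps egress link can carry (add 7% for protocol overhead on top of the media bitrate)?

25

Audio: 448 kbps = 0.448 Mbps.
Per-viewer media rate: 3.688 Mbps.
On the wire with 7% overhead: 3.946 Mbps.
100 Mbps = 100.0 Mbps; 100.0 / 3.946 = 25.34 → 25 viewers.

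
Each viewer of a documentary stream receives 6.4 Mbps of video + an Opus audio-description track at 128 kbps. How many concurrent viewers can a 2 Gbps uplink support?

306

Audio: 128 kbps = 0.128 Mbps.
Per-viewer media rate: 6.528 Mbps.
2 Gbps = 2,000 Mbps; 2,000 / 6.528 = 306.37 → 306 viewers.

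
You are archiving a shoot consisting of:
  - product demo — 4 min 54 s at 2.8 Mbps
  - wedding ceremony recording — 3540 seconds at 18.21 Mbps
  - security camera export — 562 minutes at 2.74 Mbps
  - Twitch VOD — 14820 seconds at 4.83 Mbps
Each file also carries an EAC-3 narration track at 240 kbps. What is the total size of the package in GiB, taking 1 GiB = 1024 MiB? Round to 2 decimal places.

28.15 GiB

Audio: 240 kbps = 0.240 Mbps.
product demo: 3.040 Mbps × 294 s = 893.8 Mb
wedding ceremony recording: 18.450 Mbps × 3540 s = 65313.0 Mb
security camera export: 2.980 Mbps × 33720 s = 100485.6 Mb
Twitch VOD: 5.070 Mbps × 14820 s = 75137.4 Mb
Total: 241829.8 Mb = 30228.7 MB.
= 28.15 GiB.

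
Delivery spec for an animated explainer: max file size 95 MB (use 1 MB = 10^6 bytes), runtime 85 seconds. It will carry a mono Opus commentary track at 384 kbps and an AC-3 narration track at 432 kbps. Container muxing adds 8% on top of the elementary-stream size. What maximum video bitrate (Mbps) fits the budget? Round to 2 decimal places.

7.46 Mbps

Budget: 95 MB = 760.0 Mb.
Stream payload after overhead: 760.0 / 1.08 = 703.7 Mb.
Total bitrate budget: 703.7 Mb / 85 s = 8.279 Mbps.
Audio total: 384 + 432 = 816 kbps = 0.816 Mbps.
Video: 8.279 − 0.816 = 7.463 Mbps.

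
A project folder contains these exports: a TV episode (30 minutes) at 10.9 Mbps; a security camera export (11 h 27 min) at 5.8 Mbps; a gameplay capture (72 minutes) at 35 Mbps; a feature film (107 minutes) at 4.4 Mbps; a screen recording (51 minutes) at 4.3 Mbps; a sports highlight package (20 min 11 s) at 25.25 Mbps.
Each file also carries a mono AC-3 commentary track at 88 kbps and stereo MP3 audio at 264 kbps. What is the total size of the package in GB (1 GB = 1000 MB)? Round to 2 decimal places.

62.79 GB

Audio total: 88 + 264 = 352 kbps = 0.352 Mbps.
TV episode: 11.252 Mbps × 1800 s = 20253.6 Mb
security camera export: 6.152 Mbps × 41220 s = 253585.4 Mb
gameplay capture: 35.352 Mbps × 4320 s = 152720.6 Mb
feature film: 4.752 Mbps × 6420 s = 30507.8 Mb
screen recording: 4.652 Mbps × 3060 s = 14235.1 Mb
sports highlight package: 25.602 Mbps × 1211 s = 31004.0 Mb
Total: 502306.7 Mb = 62788.3 MB.
= 62.79 GB.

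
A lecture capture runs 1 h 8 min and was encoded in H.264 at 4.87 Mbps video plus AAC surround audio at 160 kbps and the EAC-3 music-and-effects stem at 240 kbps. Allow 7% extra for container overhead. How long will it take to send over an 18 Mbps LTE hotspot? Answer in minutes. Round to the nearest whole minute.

21 minutes

1 h 8 min = 68 min = 4080 s
Audio total: 160 + 240 = 400 kbps = 0.400 Mbps.
Total bitrate: 5.270 Mbps.
File: 5.270 Mbps × 4080 s = 21501.6 Mb.
With 7% container overhead: ×1.07. → 23006.7 Mb.
At 18 Mbps: 23006.7 / 18 = 1278.2 s ≈ 21.3 minutes.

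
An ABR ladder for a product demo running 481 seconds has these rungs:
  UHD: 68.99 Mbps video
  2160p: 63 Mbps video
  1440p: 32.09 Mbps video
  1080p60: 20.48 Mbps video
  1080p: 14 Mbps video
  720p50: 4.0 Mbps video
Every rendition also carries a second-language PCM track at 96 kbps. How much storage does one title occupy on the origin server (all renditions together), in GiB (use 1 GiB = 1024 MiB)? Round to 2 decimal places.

Audio: 96 kbps = 0.096 Mbps.
Sum of rendition bitrates: (68.99+0.096) + (63+0.096) + (32.09+0.096) + (20.48+0.096) + (14+0.096) + (4.0+0.096) = 203.136 Mbps.
× 481 s = 97,708 Mb = 12,214 MB = 11.37 GiB.

11.37 GiB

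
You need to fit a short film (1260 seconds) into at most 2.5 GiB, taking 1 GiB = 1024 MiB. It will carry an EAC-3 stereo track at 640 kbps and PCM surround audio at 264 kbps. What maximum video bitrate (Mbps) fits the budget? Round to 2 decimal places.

Budget: 2.5 GiB = 21474.8 Mb.
Total bitrate budget: 21474.8 Mb / 1260 s = 17.044 Mbps.
Audio total: 640 + 264 = 904 kbps = 0.904 Mbps.
Video: 17.044 − 0.904 = 16.140 Mbps.

16.14 Mbps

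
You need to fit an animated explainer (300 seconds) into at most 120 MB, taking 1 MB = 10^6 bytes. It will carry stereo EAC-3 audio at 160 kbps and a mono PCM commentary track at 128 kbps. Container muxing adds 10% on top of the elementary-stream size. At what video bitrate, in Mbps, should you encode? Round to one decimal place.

2.6 Mbps

Budget: 120 MB = 960.0 Mb.
Stream payload after overhead: 960.0 / 1.10 = 872.7 Mb.
Total bitrate budget: 872.7 Mb / 300 s = 2.909 Mbps.
Audio total: 160 + 128 = 288 kbps = 0.288 Mbps.
Video: 2.909 − 0.288 = 2.621 Mbps.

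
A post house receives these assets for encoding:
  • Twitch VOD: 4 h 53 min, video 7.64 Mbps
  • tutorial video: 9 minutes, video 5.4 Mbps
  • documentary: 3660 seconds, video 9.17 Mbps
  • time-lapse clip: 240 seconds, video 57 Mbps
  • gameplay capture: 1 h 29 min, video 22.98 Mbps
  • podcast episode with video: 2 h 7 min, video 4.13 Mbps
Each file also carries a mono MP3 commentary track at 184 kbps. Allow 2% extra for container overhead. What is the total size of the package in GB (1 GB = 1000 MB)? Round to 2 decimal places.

Audio: 184 kbps = 0.184 Mbps.
Twitch VOD: 7.824 Mbps × 17580 s × 1.02 = 140296.8 Mb
tutorial video: 5.584 Mbps × 540 s × 1.02 = 3075.7 Mb
documentary: 9.354 Mbps × 3660 s × 1.02 = 34920.4 Mb
time-lapse clip: 57.184 Mbps × 240 s × 1.02 = 13998.6 Mb
gameplay capture: 23.164 Mbps × 5340 s × 1.02 = 126169.7 Mb
podcast episode with video: 4.314 Mbps × 7620 s × 1.02 = 33530.1 Mb
Total: 351991.3 Mb = 43998.9 MB.
= 44.00 GB.

44.00 GB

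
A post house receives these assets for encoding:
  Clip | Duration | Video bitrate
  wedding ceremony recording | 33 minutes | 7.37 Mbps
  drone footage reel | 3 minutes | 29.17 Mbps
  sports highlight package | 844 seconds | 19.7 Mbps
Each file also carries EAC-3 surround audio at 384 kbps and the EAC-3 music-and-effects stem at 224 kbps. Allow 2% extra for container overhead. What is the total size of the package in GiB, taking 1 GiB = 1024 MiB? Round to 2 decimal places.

4.55 GiB

Audio total: 384 + 224 = 608 kbps = 0.608 Mbps.
wedding ceremony recording: 7.978 Mbps × 1980 s × 1.02 = 16112.4 Mb
drone footage reel: 29.778 Mbps × 180 s × 1.02 = 5467.2 Mb
sports highlight package: 20.308 Mbps × 844 s × 1.02 = 17482.8 Mb
Total: 39062.4 Mb = 4882.8 MB.
= 4.547 GiB.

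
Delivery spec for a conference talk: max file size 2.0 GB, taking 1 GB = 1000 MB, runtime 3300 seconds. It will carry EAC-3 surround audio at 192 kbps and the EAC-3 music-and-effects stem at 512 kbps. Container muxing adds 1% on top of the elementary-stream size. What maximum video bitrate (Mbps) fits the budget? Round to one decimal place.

4.1 Mbps

Budget: 2.0 GB = 16000.0 Mb.
Stream payload after overhead: 16000.0 / 1.01 = 15841.6 Mb.
Total bitrate budget: 15841.6 Mb / 3300 s = 4.800 Mbps.
Audio total: 192 + 512 = 704 kbps = 0.704 Mbps.
Video: 4.800 − 0.704 = 4.096 Mbps.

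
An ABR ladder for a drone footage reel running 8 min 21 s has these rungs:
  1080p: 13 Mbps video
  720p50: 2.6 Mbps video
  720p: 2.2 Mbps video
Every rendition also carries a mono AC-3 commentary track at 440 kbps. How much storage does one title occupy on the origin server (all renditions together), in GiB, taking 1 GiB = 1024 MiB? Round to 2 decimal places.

1.12 GiB

8 min 21 s = 501 s
Audio: 440 kbps = 0.440 Mbps.
Sum of rendition bitrates: (13+0.440) + (2.6+0.440) + (2.2+0.440) = 19.120 Mbps.
× 501 s = 9,579 Mb = 1,197 MB = 1.115 GiB.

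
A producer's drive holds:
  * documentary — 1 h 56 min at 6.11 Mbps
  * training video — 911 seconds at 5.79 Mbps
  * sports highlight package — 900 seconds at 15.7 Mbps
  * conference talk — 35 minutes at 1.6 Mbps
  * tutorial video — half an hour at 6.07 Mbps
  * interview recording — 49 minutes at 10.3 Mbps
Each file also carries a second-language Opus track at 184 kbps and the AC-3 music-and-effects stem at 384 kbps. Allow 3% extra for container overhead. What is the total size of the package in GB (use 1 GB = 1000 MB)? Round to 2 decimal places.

Audio total: 184 + 384 = 568 kbps = 0.568 Mbps.
documentary: 6.678 Mbps × 6960 s × 1.03 = 47873.2 Mb
training video: 6.358 Mbps × 911 s × 1.03 = 5965.9 Mb
sports highlight package: 16.268 Mbps × 900 s × 1.03 = 15080.4 Mb
conference talk: 2.168 Mbps × 2100 s × 1.03 = 4689.4 Mb
tutorial video: 6.638 Mbps × 1800 s × 1.03 = 12306.9 Mb
interview recording: 10.868 Mbps × 2940 s × 1.03 = 32910.5 Mb
Total: 118826.3 Mb = 14853.3 MB.
= 14.85 GB.

14.85 GB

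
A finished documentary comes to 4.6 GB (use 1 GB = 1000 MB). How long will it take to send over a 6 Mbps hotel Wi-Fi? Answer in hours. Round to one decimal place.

File: 4.6 GB = 36800.0 Mb.
At 6 Mbps: 36800.0 / 6 = 6133.3 s ≈ 1.7 hours.

1.7 hours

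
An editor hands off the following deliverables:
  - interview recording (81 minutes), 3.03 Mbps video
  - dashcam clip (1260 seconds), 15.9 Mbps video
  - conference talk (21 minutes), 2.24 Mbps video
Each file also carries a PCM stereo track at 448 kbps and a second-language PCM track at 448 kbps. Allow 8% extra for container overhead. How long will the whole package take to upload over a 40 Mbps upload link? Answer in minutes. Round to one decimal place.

Audio total: 448 + 448 = 896 kbps = 0.896 Mbps.
interview recording: 3.926 Mbps × 4860 s × 1.08 = 20606.8 Mb
dashcam clip: 16.796 Mbps × 1260 s × 1.08 = 22856.0 Mb
conference talk: 3.136 Mbps × 1260 s × 1.08 = 4267.5 Mb
Total: 47730.3 Mb = 5966.3 MB.
At 40 Mbps: 47730.3 / 40 = 1193 s ≈ 19.9 minutes.

19.9 minutes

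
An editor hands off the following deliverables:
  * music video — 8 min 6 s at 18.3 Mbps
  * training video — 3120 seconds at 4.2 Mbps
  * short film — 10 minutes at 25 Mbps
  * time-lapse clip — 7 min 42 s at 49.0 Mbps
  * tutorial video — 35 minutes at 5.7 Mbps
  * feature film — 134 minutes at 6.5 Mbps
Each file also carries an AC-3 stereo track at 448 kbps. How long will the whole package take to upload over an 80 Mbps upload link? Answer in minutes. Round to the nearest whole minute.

Audio: 448 kbps = 0.448 Mbps.
music video: 18.748 Mbps × 486 s = 9111.5 Mb
training video: 4.648 Mbps × 3120 s = 14501.8 Mb
short film: 25.448 Mbps × 600 s = 15268.8 Mb
time-lapse clip: 49.448 Mbps × 462 s = 22845.0 Mb
tutorial video: 6.148 Mbps × 2100 s = 12910.8 Mb
feature film: 6.948 Mbps × 8040 s = 55861.9 Mb
Total: 130499.8 Mb = 16312.5 MB.
At 80 Mbps: 130499.8 / 80 = 1631 s ≈ 27.2 minutes.

27 minutes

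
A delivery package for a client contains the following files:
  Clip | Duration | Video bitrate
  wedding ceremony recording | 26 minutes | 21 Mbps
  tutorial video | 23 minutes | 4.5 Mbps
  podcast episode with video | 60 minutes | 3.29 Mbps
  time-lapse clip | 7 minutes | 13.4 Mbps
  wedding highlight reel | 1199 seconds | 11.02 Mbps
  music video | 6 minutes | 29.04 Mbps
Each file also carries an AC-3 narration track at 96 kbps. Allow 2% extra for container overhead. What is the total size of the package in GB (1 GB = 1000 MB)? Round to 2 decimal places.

10.32 GB

Audio: 96 kbps = 0.096 Mbps.
wedding ceremony recording: 21.096 Mbps × 1560 s × 1.02 = 33568.0 Mb
tutorial video: 4.596 Mbps × 1380 s × 1.02 = 6469.3 Mb
podcast episode with video: 3.386 Mbps × 3600 s × 1.02 = 12433.4 Mb
time-lapse clip: 13.496 Mbps × 420 s × 1.02 = 5781.7 Mb
wedding highlight reel: 11.116 Mbps × 1199 s × 1.02 = 13594.6 Mb
music video: 29.136 Mbps × 360 s × 1.02 = 10698.7 Mb
Total: 82545.7 Mb = 10318.2 MB.
= 10.32 GB.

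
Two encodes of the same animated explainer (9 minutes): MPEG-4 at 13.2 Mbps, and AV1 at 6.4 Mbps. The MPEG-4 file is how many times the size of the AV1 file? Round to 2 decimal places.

2.06

9 min = 540 s
MPEG-4: 13.200 Mbps × 540 s = 7128.0 Mb = 0.891 GB.
AV1: 6.400 Mbps × 540 s = 3456.0 Mb = 0.432 GB.
Ratio: 0.891 / 0.432 = 2.062.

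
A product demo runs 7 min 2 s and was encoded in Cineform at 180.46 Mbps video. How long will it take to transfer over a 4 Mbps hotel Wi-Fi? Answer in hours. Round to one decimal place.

5.3 hours

7 min 2 s = 422 s
File: 180.460 Mbps × 422 s = 76154.1 Mb.
At 4 Mbps: 76154.1 / 4 = 19038.5 s ≈ 5.29 hours.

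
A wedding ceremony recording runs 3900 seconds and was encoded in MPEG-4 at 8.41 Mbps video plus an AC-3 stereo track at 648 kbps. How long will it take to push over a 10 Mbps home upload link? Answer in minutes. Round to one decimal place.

Audio: 648 kbps = 0.648 Mbps.
Total bitrate: 9.058 Mbps.
File: 9.058 Mbps × 3900 s = 35326.2 Mb.
At 10 Mbps: 35326.2 / 10 = 3532.6 s ≈ 58.9 minutes.

58.9 minutes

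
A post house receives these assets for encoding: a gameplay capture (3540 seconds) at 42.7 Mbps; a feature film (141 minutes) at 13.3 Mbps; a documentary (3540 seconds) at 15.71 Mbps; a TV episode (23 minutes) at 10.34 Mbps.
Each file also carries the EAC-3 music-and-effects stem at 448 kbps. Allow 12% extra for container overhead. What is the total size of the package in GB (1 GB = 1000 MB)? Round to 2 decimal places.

Audio: 448 kbps = 0.448 Mbps.
gameplay capture: 43.148 Mbps × 3540 s × 1.12 = 171073.2 Mb
feature film: 13.748 Mbps × 8460 s × 1.12 = 130265.0 Mb
documentary: 16.158 Mbps × 3540 s × 1.12 = 64063.2 Mb
TV episode: 10.788 Mbps × 1380 s × 1.12 = 16673.9 Mb
Total: 382075.4 Mb = 47759.4 MB.
= 47.76 GB.

47.76 GB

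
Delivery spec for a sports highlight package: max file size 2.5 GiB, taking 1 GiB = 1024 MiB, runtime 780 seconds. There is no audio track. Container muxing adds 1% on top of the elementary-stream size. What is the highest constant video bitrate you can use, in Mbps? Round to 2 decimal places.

27.26 Mbps

Budget: 2.5 GiB = 21474.8 Mb.
Stream payload after overhead: 21474.8 / 1.01 = 21262.2 Mb.
Total bitrate budget: 21262.2 Mb / 780 s = 27.259 Mbps.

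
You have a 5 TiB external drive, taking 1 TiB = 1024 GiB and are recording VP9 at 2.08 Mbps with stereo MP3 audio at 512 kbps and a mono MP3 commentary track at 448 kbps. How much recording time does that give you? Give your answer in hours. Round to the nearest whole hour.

Audio total: 512 + 448 = 960 kbps = 0.960 Mbps.
Total bitrate: 2.08 + 0.960 = 3.040 Mbps.
Capacity: 5 TiB = 43,980,465 Mb.
Recording time: 43,980,465 / 3.040 = 14,467,258 s ≈ 4,019 hours.

4019 hours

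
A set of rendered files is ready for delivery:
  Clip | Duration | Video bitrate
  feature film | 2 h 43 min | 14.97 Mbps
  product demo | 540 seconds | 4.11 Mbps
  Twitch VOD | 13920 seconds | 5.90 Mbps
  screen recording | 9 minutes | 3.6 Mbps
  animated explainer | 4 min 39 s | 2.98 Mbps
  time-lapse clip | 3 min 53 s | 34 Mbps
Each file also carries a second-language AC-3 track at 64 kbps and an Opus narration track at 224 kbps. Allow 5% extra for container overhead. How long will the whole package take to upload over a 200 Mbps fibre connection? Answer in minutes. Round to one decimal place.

21.8 minutes

Audio total: 64 + 224 = 288 kbps = 0.288 Mbps.
feature film: 15.258 Mbps × 9780 s × 1.05 = 156684.4 Mb
product demo: 4.398 Mbps × 540 s × 1.05 = 2493.7 Mb
Twitch VOD: 6.188 Mbps × 13920 s × 1.05 = 90443.8 Mb
screen recording: 3.888 Mbps × 540 s × 1.05 = 2204.5 Mb
animated explainer: 3.268 Mbps × 279 s × 1.05 = 957.4 Mb
time-lapse clip: 34.288 Mbps × 233 s × 1.05 = 8388.6 Mb
Total: 261172.3 Mb = 32646.5 MB.
At 200 Mbps: 261172.3 / 200 = 1306 s ≈ 21.8 minutes.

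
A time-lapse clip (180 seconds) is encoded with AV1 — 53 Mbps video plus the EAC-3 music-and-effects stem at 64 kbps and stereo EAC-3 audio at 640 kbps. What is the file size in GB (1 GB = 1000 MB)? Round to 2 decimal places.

Audio total: 64 + 640 = 704 kbps = 0.704 Mbps.
Total bitrate: 53 + 0.704 = 53.704 Mbps.
Stream data: 53.704 Mbps × 180 s = 9666.7 Mb.
9,667 Mb ÷ 8 = 1,208 MB → 1.208 GB.

1.21 GB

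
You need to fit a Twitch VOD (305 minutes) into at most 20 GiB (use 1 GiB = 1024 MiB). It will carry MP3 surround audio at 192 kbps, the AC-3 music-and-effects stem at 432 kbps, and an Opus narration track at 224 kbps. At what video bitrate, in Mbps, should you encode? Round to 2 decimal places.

Budget: 20 GiB = 171798.7 Mb.
305 min = 18300 s
Total bitrate budget: 171798.7 Mb / 18300 s = 9.388 Mbps.
Audio total: 192 + 432 + 224 = 848 kbps = 0.848 Mbps.
Video: 9.388 − 0.848 = 8.540 Mbps.

8.54 Mbps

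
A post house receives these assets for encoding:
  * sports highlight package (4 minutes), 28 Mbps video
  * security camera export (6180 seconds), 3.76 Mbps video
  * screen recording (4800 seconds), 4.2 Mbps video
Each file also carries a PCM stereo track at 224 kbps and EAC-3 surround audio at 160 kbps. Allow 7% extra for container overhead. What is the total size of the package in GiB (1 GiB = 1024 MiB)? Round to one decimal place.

6.8 GiB

Audio total: 224 + 160 = 384 kbps = 0.384 Mbps.
sports highlight package: 28.384 Mbps × 240 s × 1.07 = 7289.0 Mb
security camera export: 4.144 Mbps × 6180 s × 1.07 = 27402.6 Mb
screen recording: 4.584 Mbps × 4800 s × 1.07 = 23543.4 Mb
Total: 58235.0 Mb = 7279.4 MB.
= 6.779 GiB.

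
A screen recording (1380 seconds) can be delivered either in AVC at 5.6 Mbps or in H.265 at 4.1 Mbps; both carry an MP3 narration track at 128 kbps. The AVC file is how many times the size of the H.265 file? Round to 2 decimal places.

Audio: 128 kbps = 0.128 Mbps.
AVC: 5.728 Mbps × 1380 s = 7904.6 Mb = 0.920 GiB.
H.265: 4.228 Mbps × 1380 s = 5834.6 Mb = 0.679 GiB.
Ratio: 0.920 / 0.679 = 1.355.

1.35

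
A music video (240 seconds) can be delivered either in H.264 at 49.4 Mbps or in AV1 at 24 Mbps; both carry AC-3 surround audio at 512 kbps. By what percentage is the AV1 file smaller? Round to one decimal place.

50.9%

Audio: 512 kbps = 0.512 Mbps.
H.264: 49.912 Mbps × 240 s = 11978.9 Mb = 1.497 GB.
AV1: 24.512 Mbps × 240 s = 5882.9 Mb = 0.735 GB.
Reduction: (1 − 0.735/1.497) × 100 = 50.89%.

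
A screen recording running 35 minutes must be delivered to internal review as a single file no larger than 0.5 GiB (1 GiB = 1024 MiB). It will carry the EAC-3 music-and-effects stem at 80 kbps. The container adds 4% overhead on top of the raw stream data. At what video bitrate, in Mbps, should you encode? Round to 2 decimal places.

1.89 Mbps

Budget: 0.5 GiB = 4295.0 Mb.
Stream payload after overhead: 4295.0 / 1.04 = 4129.8 Mb.
35 min = 2100 s
Total bitrate budget: 4129.8 Mb / 2100 s = 1.967 Mbps.
Audio: 80 kbps = 0.080 Mbps.
Video: 1.967 − 0.080 = 1.887 Mbps.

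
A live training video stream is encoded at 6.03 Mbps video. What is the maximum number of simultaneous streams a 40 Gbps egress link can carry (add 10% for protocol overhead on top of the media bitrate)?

6030

On the wire with 10% overhead: 6.633 Mbps.
40 Gbps = 40,000 Mbps; 40,000 / 6.633 = 6030.45 → 6030 viewers.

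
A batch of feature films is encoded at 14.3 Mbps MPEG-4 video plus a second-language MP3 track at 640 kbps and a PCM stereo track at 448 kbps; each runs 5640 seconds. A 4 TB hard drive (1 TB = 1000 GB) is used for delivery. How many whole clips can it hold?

Audio total: 640 + 448 = 1088 kbps = 1.088 Mbps.
Total bitrate: 15.388 Mbps.
Per item: 15.388 Mbps × 5640 s = 86,788 Mb = 10,849 MB.
Capacity: 4 TB = 32,000,000 Mb; 368.71 items → 368 complete.

368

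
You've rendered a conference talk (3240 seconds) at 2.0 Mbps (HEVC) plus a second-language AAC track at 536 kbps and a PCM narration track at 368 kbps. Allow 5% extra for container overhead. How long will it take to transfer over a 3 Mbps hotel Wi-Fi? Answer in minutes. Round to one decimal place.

Audio total: 536 + 368 = 904 kbps = 0.904 Mbps.
Total bitrate: 2.904 Mbps.
File: 2.904 Mbps × 3240 s = 9409.0 Mb.
With 5% container overhead: ×1.05. → 9879.4 Mb.
At 3 Mbps: 9879.4 / 3 = 3293.1 s ≈ 54.9 minutes.

54.9 minutes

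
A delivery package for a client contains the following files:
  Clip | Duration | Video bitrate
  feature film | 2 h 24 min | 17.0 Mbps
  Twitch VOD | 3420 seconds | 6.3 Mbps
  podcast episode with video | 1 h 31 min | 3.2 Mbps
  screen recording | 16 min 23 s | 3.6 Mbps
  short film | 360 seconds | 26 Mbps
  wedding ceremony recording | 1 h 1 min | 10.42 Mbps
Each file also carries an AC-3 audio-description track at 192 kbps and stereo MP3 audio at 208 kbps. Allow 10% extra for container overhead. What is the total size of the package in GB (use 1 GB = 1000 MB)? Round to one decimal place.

Audio total: 192 + 208 = 400 kbps = 0.400 Mbps.
feature film: 17.400 Mbps × 8640 s × 1.10 = 165369.6 Mb
Twitch VOD: 6.700 Mbps × 3420 s × 1.10 = 25205.4 Mb
podcast episode with video: 3.600 Mbps × 5460 s × 1.10 = 21621.6 Mb
screen recording: 4.000 Mbps × 983 s × 1.10 = 4325.2 Mb
short film: 26.400 Mbps × 360 s × 1.10 = 10454.4 Mb
wedding ceremony recording: 10.820 Mbps × 3660 s × 1.10 = 43561.3 Mb
Total: 270537.5 Mb = 33817.2 MB.
= 33.82 GB.

33.8 GB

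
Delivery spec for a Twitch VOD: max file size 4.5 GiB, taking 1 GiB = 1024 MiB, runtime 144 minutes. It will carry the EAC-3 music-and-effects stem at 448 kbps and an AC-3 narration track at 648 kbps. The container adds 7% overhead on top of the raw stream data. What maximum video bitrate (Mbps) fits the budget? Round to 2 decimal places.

3.09 Mbps

Budget: 4.5 GiB = 38654.7 Mb.
Stream payload after overhead: 38654.7 / 1.07 = 36125.9 Mb.
144 min = 8640 s
Total bitrate budget: 36125.9 Mb / 8640 s = 4.181 Mbps.
Audio total: 448 + 648 = 1096 kbps = 1.096 Mbps.
Video: 4.181 − 1.096 = 3.085 Mbps.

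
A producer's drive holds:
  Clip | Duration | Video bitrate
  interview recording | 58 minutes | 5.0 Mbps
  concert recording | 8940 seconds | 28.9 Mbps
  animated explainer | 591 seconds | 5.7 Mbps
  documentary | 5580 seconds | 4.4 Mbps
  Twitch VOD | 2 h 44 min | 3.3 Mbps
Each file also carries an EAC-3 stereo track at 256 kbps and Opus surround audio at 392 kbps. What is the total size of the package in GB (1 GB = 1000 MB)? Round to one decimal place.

44.3 GB

Audio total: 256 + 392 = 648 kbps = 0.648 Mbps.
interview recording: 5.648 Mbps × 3480 s = 19655.0 Mb
concert recording: 29.548 Mbps × 8940 s = 264159.1 Mb
animated explainer: 6.348 Mbps × 591 s = 3751.7 Mb
documentary: 5.048 Mbps × 5580 s = 28167.8 Mb
Twitch VOD: 3.948 Mbps × 9840 s = 38848.3 Mb
Total: 354582.0 Mb = 44322.7 MB.
= 44.32 GB.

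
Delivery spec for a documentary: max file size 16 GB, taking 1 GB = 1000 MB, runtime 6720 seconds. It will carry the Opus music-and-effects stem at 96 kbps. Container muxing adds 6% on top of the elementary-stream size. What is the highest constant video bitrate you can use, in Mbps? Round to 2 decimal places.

Budget: 16 GB = 128000.0 Mb.
Stream payload after overhead: 128000.0 / 1.06 = 120754.7 Mb.
Total bitrate budget: 120754.7 Mb / 6720 s = 17.969 Mbps.
Audio: 96 kbps = 0.096 Mbps.
Video: 17.969 − 0.096 = 17.873 Mbps.

17.87 Mbps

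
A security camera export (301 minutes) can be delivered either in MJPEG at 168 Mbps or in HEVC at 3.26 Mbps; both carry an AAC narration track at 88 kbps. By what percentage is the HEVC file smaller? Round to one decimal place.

301 min = 18060 s
Audio: 88 kbps = 0.088 Mbps.
MJPEG: 168.088 Mbps × 18060 s = 3035669.3 Mb = 379.459 GB.
HEVC: 3.348 Mbps × 18060 s = 60464.9 Mb = 7.558 GB.
Reduction: (1 − 7.558/379.459) × 100 = 98.01%.

98.0%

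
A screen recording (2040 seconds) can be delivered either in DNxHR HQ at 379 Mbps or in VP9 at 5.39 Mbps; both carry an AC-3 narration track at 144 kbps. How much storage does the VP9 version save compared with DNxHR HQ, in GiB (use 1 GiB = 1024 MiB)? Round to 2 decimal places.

Audio: 144 kbps = 0.144 Mbps.
DNxHR HQ: 379.144 Mbps × 2040 s = 773453.8 Mb = 90.042 GiB.
VP9: 5.534 Mbps × 2040 s = 11289.4 Mb = 1.314 GiB.
Saving: 90.042 − 1.314 = 88.728 GiB.

88.73 GiB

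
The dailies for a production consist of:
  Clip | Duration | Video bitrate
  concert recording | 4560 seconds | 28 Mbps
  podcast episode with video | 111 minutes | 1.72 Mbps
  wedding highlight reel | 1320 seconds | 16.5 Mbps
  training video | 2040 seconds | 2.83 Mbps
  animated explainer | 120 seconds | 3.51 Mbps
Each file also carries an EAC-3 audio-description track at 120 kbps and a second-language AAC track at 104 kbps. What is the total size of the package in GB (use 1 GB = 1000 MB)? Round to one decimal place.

Audio total: 120 + 104 = 224 kbps = 0.224 Mbps.
concert recording: 28.224 Mbps × 4560 s = 128701.4 Mb
podcast episode with video: 1.944 Mbps × 6660 s = 12947.0 Mb
wedding highlight reel: 16.724 Mbps × 1320 s = 22075.7 Mb
training video: 3.054 Mbps × 2040 s = 6230.2 Mb
animated explainer: 3.734 Mbps × 120 s = 448.1 Mb
Total: 170402.4 Mb = 21300.3 MB.
= 21.30 GB.

21.3 GB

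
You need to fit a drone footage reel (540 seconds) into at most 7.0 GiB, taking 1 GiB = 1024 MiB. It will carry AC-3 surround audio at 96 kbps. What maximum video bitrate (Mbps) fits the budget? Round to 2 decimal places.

Budget: 7.0 GiB = 60129.5 Mb.
Total bitrate budget: 60129.5 Mb / 540 s = 111.351 Mbps.
Audio: 96 kbps = 0.096 Mbps.
Video: 111.351 − 0.096 = 111.255 Mbps.

111.26 Mbps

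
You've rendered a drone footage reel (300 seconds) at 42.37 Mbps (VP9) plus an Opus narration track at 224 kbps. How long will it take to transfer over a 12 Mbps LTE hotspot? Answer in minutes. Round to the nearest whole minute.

18 minutes

Audio: 224 kbps = 0.224 Mbps.
Total bitrate: 42.594 Mbps.
File: 42.594 Mbps × 300 s = 12778.2 Mb.
At 12 Mbps: 12778.2 / 12 = 1064.8 s ≈ 17.7 minutes.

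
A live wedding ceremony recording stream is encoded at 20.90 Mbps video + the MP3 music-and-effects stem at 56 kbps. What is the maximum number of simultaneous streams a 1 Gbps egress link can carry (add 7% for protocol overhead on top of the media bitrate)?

Audio: 56 kbps = 0.056 Mbps.
Per-viewer media rate: 20.956 Mbps.
On the wire with 7% overhead: 22.423 Mbps.
1 Gbps = 1,000 Mbps; 1,000 / 22.423 = 44.60 → 44 viewers.

44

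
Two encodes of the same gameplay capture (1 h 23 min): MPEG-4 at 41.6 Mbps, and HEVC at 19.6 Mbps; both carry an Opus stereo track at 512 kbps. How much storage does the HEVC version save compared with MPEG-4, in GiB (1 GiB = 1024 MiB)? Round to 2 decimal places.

1 h 23 min = 83 min = 4980 s
Audio: 512 kbps = 0.512 Mbps.
MPEG-4: 42.112 Mbps × 4980 s = 209717.8 Mb = 24.414 GiB.
HEVC: 20.112 Mbps × 4980 s = 100157.8 Mb = 11.660 GiB.
Saving: 24.414 − 11.660 = 12.754 GiB.

12.75 GiB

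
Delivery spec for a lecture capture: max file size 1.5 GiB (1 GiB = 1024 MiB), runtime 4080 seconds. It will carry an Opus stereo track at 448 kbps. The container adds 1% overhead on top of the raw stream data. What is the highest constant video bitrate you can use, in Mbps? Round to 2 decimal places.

2.68 Mbps

Budget: 1.5 GiB = 12884.9 Mb.
Stream payload after overhead: 12884.9 / 1.01 = 12757.3 Mb.
Total bitrate budget: 12757.3 Mb / 4080 s = 3.127 Mbps.
Audio: 448 kbps = 0.448 Mbps.
Video: 3.127 − 0.448 = 2.679 Mbps.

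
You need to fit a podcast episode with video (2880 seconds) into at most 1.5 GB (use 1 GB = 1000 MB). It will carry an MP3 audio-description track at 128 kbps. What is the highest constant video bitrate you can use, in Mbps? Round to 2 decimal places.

4.04 Mbps

Budget: 1.5 GB = 12000.0 Mb.
Total bitrate budget: 12000.0 Mb / 2880 s = 4.167 Mbps.
Audio: 128 kbps = 0.128 Mbps.
Video: 4.167 − 0.128 = 4.039 Mbps.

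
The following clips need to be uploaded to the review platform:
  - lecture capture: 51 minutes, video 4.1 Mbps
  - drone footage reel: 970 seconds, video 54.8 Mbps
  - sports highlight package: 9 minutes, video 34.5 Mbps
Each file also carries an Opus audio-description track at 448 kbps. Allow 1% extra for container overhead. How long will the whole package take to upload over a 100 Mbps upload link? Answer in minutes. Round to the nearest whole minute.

15 minutes

Audio: 448 kbps = 0.448 Mbps.
lecture capture: 4.548 Mbps × 3060 s × 1.01 = 14056.0 Mb
drone footage reel: 55.248 Mbps × 970 s × 1.01 = 54126.5 Mb
sports highlight package: 34.948 Mbps × 540 s × 1.01 = 19060.6 Mb
Total: 87243.2 Mb = 10905.4 MB.
At 100 Mbps: 87243.2 / 100 = 872 s ≈ 14.5 minutes.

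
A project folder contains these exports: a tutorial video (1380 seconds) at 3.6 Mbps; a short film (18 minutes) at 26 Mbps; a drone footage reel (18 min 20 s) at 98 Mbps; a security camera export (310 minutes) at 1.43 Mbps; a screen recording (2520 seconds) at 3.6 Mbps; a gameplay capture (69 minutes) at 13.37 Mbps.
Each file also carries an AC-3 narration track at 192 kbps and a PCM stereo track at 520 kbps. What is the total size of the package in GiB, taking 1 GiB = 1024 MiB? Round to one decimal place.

Audio total: 192 + 520 = 712 kbps = 0.712 Mbps.
tutorial video: 4.312 Mbps × 1380 s = 5950.6 Mb
short film: 26.712 Mbps × 1080 s = 28849.0 Mb
drone footage reel: 98.712 Mbps × 1100 s = 108583.2 Mb
security camera export: 2.142 Mbps × 18600 s = 39841.2 Mb
screen recording: 4.312 Mbps × 2520 s = 10866.2 Mb
gameplay capture: 14.082 Mbps × 4140 s = 58299.5 Mb
Total: 252389.6 Mb = 31548.7 MB.
= 29.38 GiB.

29.4 GiB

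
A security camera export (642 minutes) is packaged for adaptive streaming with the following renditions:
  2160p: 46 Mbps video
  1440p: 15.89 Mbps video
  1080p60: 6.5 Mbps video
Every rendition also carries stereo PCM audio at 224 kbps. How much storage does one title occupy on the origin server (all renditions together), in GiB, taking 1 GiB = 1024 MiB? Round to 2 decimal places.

642 min = 38520 s
Audio: 224 kbps = 0.224 Mbps.
Sum of rendition bitrates: (46+0.224) + (15.89+0.224) + (6.5+0.224) = 69.062 Mbps.
× 38520 s = 2,660,268 Mb = 332,534 MB = 309.7 GiB.

309.70 GiB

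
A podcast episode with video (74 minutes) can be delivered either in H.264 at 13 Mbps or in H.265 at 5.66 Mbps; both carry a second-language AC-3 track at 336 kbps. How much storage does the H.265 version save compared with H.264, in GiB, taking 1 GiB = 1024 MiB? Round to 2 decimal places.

3.79 GiB

74 min = 4440 s
Audio: 336 kbps = 0.336 Mbps.
H.264: 13.336 Mbps × 4440 s = 59211.8 Mb = 6.893 GiB.
H.265: 5.996 Mbps × 4440 s = 26622.2 Mb = 3.099 GiB.
Saving: 6.893 − 3.099 = 3.794 GiB.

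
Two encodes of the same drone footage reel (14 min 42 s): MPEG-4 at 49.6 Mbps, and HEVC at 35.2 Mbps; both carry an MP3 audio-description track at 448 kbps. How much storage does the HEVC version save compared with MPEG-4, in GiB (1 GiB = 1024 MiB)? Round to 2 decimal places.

1.48 GiB

14 min 42 s = 882 s
Audio: 448 kbps = 0.448 Mbps.
MPEG-4: 50.048 Mbps × 882 s = 44142.3 Mb = 5.139 GiB.
HEVC: 35.648 Mbps × 882 s = 31441.5 Mb = 3.660 GiB.
Saving: 5.139 − 3.660 = 1.479 GiB.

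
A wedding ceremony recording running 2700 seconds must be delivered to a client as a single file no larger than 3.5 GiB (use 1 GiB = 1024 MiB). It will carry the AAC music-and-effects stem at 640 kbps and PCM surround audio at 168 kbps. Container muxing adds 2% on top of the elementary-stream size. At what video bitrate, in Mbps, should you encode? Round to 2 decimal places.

Budget: 3.5 GiB = 30064.8 Mb.
Stream payload after overhead: 30064.8 / 1.02 = 29475.3 Mb.
Total bitrate budget: 29475.3 Mb / 2700 s = 10.917 Mbps.
Audio total: 640 + 168 = 808 kbps = 0.808 Mbps.
Video: 10.917 − 0.808 = 10.109 Mbps.

10.11 Mbps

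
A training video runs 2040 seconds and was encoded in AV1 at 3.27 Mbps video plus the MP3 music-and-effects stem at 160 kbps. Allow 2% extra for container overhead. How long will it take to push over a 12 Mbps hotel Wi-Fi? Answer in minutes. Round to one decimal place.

9.9 minutes

Audio: 160 kbps = 0.160 Mbps.
Total bitrate: 3.430 Mbps.
File: 3.430 Mbps × 2040 s = 6997.2 Mb.
With 2% container overhead: ×1.02. → 7137.1 Mb.
At 12 Mbps: 7137.1 / 12 = 594.8 s ≈ 9.91 minutes.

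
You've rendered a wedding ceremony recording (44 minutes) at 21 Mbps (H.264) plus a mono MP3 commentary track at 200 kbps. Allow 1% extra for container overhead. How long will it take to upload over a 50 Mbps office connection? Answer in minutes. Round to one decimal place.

44 min = 2640 s
Audio: 200 kbps = 0.200 Mbps.
Total bitrate: 21.200 Mbps.
File: 21.200 Mbps × 2640 s = 55968.0 Mb.
With 1% container overhead: ×1.01. → 56527.7 Mb.
At 50 Mbps: 56527.7 / 50 = 1130.6 s ≈ 18.8 minutes.

18.8 minutes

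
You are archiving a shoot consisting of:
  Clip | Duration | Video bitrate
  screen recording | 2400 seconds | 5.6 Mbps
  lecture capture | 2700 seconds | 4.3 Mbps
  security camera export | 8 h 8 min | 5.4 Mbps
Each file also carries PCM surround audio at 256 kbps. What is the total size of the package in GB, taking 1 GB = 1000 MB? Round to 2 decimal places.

24.00 GB

Audio: 256 kbps = 0.256 Mbps.
screen recording: 5.856 Mbps × 2400 s = 14054.4 Mb
lecture capture: 4.556 Mbps × 2700 s = 12301.2 Mb
security camera export: 5.656 Mbps × 29280 s = 165607.7 Mb
Total: 191963.3 Mb = 23995.4 MB.
= 24.00 GB.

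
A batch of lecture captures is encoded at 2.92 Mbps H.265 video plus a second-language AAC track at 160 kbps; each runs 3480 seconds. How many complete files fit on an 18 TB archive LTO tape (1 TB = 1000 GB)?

Audio: 160 kbps = 0.160 Mbps.
Total bitrate: 3.080 Mbps.
Per item: 3.080 Mbps × 3480 s = 10,718 Mb = 1,340 MB.
Capacity: 18 TB = 144,000,000 Mb; 13434.84 items → 13434 complete.

13434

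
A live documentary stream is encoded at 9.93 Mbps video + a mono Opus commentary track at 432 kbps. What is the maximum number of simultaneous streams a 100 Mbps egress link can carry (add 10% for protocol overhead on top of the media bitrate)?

8

Audio: 432 kbps = 0.432 Mbps.
Per-viewer media rate: 10.362 Mbps.
On the wire with 10% overhead: 11.398 Mbps.
100 Mbps = 100.0 Mbps; 100.0 / 11.398 = 8.77 → 8 viewers.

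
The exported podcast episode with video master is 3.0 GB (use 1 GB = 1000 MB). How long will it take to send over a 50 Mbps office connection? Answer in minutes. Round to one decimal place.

File: 3.0 GB = 24000.0 Mb.
At 50 Mbps: 24000.0 / 50 = 480.0 s ≈ 8 minutes.

8.0 minutes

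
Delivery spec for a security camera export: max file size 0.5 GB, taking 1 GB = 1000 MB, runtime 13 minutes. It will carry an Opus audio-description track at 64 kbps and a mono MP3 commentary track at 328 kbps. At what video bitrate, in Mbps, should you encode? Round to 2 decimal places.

4.74 Mbps

Budget: 0.5 GB = 4000.0 Mb.
13 min = 780 s
Total bitrate budget: 4000.0 Mb / 780 s = 5.128 Mbps.
Audio total: 64 + 328 = 392 kbps = 0.392 Mbps.
Video: 5.128 − 0.392 = 4.736 Mbps.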